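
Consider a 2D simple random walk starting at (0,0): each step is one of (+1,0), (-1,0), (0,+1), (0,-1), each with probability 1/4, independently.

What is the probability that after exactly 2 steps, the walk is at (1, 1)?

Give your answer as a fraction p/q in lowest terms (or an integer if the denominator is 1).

Let h be the number of horizontal steps (so 2-h are vertical). To end at (1,1) need (h+1)/2 right-steps and ((2-h)+1)/2 up-steps.
Sum over h with 1 ≤ h ≤ 1, h ≡ 1 (mod 2), 2-h ≡ 1 (mod 2):
h=1: C(2,1)·C(1,1)·C(1,1) = 2·1·1 = 2
Total favorable: 2
Total paths: 4^2 = 16
P = 2/16 = 1/8

Answer: 1/8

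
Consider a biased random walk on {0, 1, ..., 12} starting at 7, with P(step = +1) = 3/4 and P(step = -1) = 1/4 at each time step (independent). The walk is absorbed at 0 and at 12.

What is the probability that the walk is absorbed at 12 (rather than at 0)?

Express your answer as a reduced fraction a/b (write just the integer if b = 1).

Answer: 265599/265720

Derivation:
Biased walk: p = 3/4, q = 1/4, r = q/p = 1/3
Gambler's ruin: P(hit 12 before 0 | start at 7) = (1 - r^a)/(1 - r^N)
r^7 = 1/2187; r^12 = 1/531441
P = (1 - 1/2187) / (1 - 1/531441) = 2186/2187 / 531440/531441 = 265599/265720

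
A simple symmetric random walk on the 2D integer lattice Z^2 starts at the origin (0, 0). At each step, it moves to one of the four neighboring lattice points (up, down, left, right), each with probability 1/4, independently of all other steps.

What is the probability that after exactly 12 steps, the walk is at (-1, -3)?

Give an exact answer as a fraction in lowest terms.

Answer: 49005/2097152

Derivation:
Let h be the number of horizontal steps (so 12-h are vertical). To end at (-1,-3) need (h-1)/2 right-steps and ((12-h)-3)/2 up-steps.
Sum over h with 1 ≤ h ≤ 9, h ≡ 1 (mod 2), 12-h ≡ 1 (mod 2):
h=1: C(12,1)·C(1,0)·C(11,4) = 12·1·330 = 3960
h=3: C(12,3)·C(3,1)·C(9,3) = 220·3·84 = 55440
h=5: C(12,5)·C(5,2)·C(7,2) = 792·10·21 = 166320
h=7: C(12,7)·C(7,3)·C(5,1) = 792·35·5 = 138600
h=9: C(12,9)·C(9,4)·C(3,0) = 220·126·1 = 27720
Total favorable: 392040
Total paths: 4^12 = 16777216
P = 392040/16777216 = 49005/2097152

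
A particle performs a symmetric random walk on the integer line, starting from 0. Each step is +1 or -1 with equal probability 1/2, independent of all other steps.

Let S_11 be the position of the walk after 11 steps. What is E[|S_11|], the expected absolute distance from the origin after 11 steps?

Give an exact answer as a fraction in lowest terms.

Answer: 693/256

Derivation:
S_11 takes values m ≡ 1 (mod 2) with |m| ≤ 11; P(S_11=m) = C(11,(11+m)/2)/2^11.
Total paths: 2^11 = 2048
Distribution: P(S=-11)=1/2048, P(S=-9)=11/2048, P(S=-7)=55/2048, P(S=-5)=165/2048, P(S=-3)=330/2048, P(S=-1)=462/2048, P(S=1)=462/2048, P(S=3)=330/2048, P(S=5)=165/2048, P(S=7)=55/2048, P(S=9)=11/2048, P(S=11)=1/2048
E[|S_11|] = Σ_m |m|·P(S_11=m) = 5544/2048 = 693/256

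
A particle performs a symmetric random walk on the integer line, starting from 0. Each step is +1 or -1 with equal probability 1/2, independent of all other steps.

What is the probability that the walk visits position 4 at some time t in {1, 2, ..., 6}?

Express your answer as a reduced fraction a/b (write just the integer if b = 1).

Count via complement. Let g(t,s) = #length-t paths at position s with S_1..S_t all ≠ 4.
g(t,s) = g(t-1,s-1) + g(t-1,s+1) for s ≠ 4; g(t,4) = 0.
t=0: g(0,0)=1
t=1: g(1,-1)=1 g(1,1)=1
t=2: g(2,-2)=1 g(2,0)=2 g(2,2)=1
t=3: g(3,-3)=1 g(3,-1)=3 g(3,1)=3 g(3,3)=1
t=4: g(4,-4)=1 g(4,-2)=4 g(4,0)=6 g(4,2)=4
t=5: g(5,-5)=1 g(5,-3)=5 g(5,-1)=10 g(5,1)=10 g(5,3)=4
t=6: g(6,-6)=1 g(6,-4)=6 g(6,-2)=15 g(6,0)=20 g(6,2)=14
Paths never hitting 4: Σ_s g(6,s) = 56
Paths hitting 4: 2^6 - 56 = 8
P = 8/64 = 1/8

Answer: 1/8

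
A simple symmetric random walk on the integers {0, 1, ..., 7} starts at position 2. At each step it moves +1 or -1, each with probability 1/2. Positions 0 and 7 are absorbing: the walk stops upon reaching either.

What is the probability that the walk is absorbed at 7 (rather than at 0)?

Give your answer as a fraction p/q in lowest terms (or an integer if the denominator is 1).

Answer: 2/7

Derivation:
Symmetric walk (p = 1/2): the harmonic-function argument gives P(hit 7 before 0 | start at 2) = a/N.
P = 2/7 = 2/7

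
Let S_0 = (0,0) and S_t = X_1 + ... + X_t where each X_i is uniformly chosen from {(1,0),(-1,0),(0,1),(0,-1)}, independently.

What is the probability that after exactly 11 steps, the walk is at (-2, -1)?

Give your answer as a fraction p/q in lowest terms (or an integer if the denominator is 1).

Answer: 38115/1048576

Derivation:
Let h be the number of horizontal steps (so 11-h are vertical). To end at (-2,-1) need (h-2)/2 right-steps and ((11-h)-1)/2 up-steps.
Sum over h with 2 ≤ h ≤ 10, h ≡ 0 (mod 2), 11-h ≡ 1 (mod 2):
h=2: C(11,2)·C(2,0)·C(9,4) = 55·1·126 = 6930
h=4: C(11,4)·C(4,1)·C(7,3) = 330·4·35 = 46200
h=6: C(11,6)·C(6,2)·C(5,2) = 462·15·10 = 69300
h=8: C(11,8)·C(8,3)·C(3,1) = 165·56·3 = 27720
h=10: C(11,10)·C(10,4)·C(1,0) = 11·210·1 = 2310
Total favorable: 152460
Total paths: 4^11 = 4194304
P = 152460/4194304 = 38115/1048576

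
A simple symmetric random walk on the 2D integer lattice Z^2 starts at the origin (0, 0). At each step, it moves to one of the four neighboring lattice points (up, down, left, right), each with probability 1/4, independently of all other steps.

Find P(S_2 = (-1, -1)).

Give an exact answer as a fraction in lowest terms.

Let h be the number of horizontal steps (so 2-h are vertical). To end at (-1,-1) need (h-1)/2 right-steps and ((2-h)-1)/2 up-steps.
Sum over h with 1 ≤ h ≤ 1, h ≡ 1 (mod 2), 2-h ≡ 1 (mod 2):
h=1: C(2,1)·C(1,0)·C(1,0) = 2·1·1 = 2
Total favorable: 2
Total paths: 4^2 = 16
P = 2/16 = 1/8

Answer: 1/8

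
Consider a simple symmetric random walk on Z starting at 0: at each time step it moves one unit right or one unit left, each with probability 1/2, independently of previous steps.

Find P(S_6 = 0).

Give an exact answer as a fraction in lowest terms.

To reach position 0 after 6 steps: need 3 steps of +1 and 3 of -1.
Favorable paths: C(6,3) = 20
Total paths: 2^6 = 64
P = 20/64 = 5/16

Answer: 5/16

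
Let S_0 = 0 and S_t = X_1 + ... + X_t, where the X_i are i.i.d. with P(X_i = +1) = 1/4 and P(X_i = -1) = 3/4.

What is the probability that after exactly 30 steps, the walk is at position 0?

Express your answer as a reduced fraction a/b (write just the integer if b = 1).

To be at 0 after 30 steps: need exactly 15 steps of +1 and 15 of -1.
Number of such sequences: C(30,15) = 155117520
Each has probability (1/4)^15 · (3/4)^15 = 14348907/1152921504606846976
P = 155117520 · 14348907/1152921504606846976 = 139110429284415/72057594037927936

Answer: 139110429284415/72057594037927936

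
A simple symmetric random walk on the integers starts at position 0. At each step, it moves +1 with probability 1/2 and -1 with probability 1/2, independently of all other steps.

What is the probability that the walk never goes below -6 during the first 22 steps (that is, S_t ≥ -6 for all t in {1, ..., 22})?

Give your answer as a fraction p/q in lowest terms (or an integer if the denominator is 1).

Answer: 227069/262144

Derivation:
Let f(t,s) = #length-t paths at position s with S_1..S_t all ≥ -6.
f(t,s) = f(t-1,s-1) + f(t-1,s+1) for s ≥ -6; f(t,s) = 0 for s < -6.
t=0: f(0,0)=1
t=1: f(1,-1)=1 f(1,1)=1
t=2: f(2,-2)=1 f(2,0)=2 f(2,2)=1
t=3: f(3,-3)=1 f(3,-1)=3 f(3,1)=3 f(3,3)=1
t=4: f(4,-4)=1 f(4,-2)=4 f(4,0)=6 f(4,2)=4 f(4,4)=1
t=5: f(5,-5)=1 f(5,-3)=5 f(5,-1)=10 f(5,1)=10 f(5,3)=5 f(5,5)=1
t=6: f(6,-6)=1 f(6,-4)=6 f(6,-2)=15 f(6,0)=20 f(6,2)=15 f(6,4)=6 f(6,6)=1
t=7: f(7,-5)=7 f(7,-3)=21 f(7,-1)=35 f(7,1)=35 f(7,3)=21 f(7,5)=7 f(7,7)=1
t=8: f(8,-6)=7 f(8,-4)=28 f(8,-2)=56 f(8,0)=70 f(8,2)=56 f(8,4)=28 f(8,6)=8 f(8,8)=1
t=9: f(9,-5)=35 f(9,-3)=84 f(9,-1)=126 f(9,1)=126 f(9,3)=84 f(9,5)=36 f(9,7)=9 f(9,9)=1
t=10: f(10,-6)=35 f(10,-4)=119 f(10,-2)=210 f(10,0)=252 f(10,2)=210 f(10,4)=120 f(10,6)=45 f(10,8)=10 f(10,10)=1
t=11: f(11,-5)=154 f(11,-3)=329 f(11,-1)=462 f(11,1)=462 f(11,3)=330 f(11,5)=165 f(11,7)=55 f(11,9)=11 f(11,11)=1
t=12: f(12,-6)=154 f(12,-4)=483 f(12,-2)=791 f(12,0)=924 f(12,2)=792 f(12,4)=495 f(12,6)=220 f(12,8)=66 f(12,10)=12 f(12,12)=1
t=13: f(13,-5)=637 f(13,-3)=1274 f(13,-1)=1715 f(13,1)=1716 f(13,3)=1287 f(13,5)=715 f(13,7)=286 f(13,9)=78 f(13,11)=13 f(13,13)=1
t=14: f(14,-6)=637 f(14,-4)=1911 f(14,-2)=2989 f(14,0)=3431 f(14,2)=3003 f(14,4)=2002 f(14,6)=1001 f(14,8)=364 f(14,10)=91 f(14,12)=14 f(14,14)=1
t=15: f(15,-5)=2548 f(15,-3)=4900 f(15,-1)=6420 f(15,1)=6434 f(15,3)=5005 f(15,5)=3003 f(15,7)=1365 f(15,9)=455 f(15,11)=105 f(15,13)=15 f(15,15)=1
t=16: f(16,-6)=2548 f(16,-4)=7448 f(16,-2)=11320 f(16,0)=12854 f(16,2)=11439 f(16,4)=8008 f(16,6)=4368 f(16,8)=1820 f(16,10)=560 f(16,12)=120 f(16,14)=16 f(16,16)=1
t=17: f(17,-5)=9996 f(17,-3)=18768 f(17,-1)=24174 f(17,1)=24293 f(17,3)=19447 f(17,5)=12376 f(17,7)=6188 f(17,9)=2380 f(17,11)=680 f(17,13)=136 f(17,15)=17 f(17,17)=1
t=18: f(18,-6)=9996 f(18,-4)=28764 f(18,-2)=42942 f(18,0)=48467 f(18,2)=43740 f(18,4)=31823 f(18,6)=18564 f(18,8)=8568 f(18,10)=3060 f(18,12)=816 f(18,14)=153 f(18,16)=18 f(18,18)=1
t=19: f(19,-5)=38760 f(19,-3)=71706 f(19,-1)=91409 f(19,1)=92207 f(19,3)=75563 f(19,5)=50387 f(19,7)=27132 f(19,9)=11628 f(19,11)=3876 f(19,13)=969 f(19,15)=171 f(19,17)=19 f(19,19)=1
t=20: f(20,-6)=38760 f(20,-4)=110466 f(20,-2)=163115 f(20,0)=183616 f(20,2)=167770 f(20,4)=125950 f(20,6)=77519 f(20,8)=38760 f(20,10)=15504 f(20,12)=4845 f(20,14)=1140 f(20,16)=190 f(20,18)=20 f(20,20)=1
t=21: f(21,-5)=149226 f(21,-3)=273581 f(21,-1)=346731 f(21,1)=351386 f(21,3)=293720 f(21,5)=203469 f(21,7)=116279 f(21,9)=54264 f(21,11)=20349 f(21,13)=5985 f(21,15)=1330 f(21,17)=210 f(21,19)=21 f(21,21)=1
t=22: f(22,-6)=149226 f(22,-4)=422807 f(22,-2)=620312 f(22,0)=698117 f(22,2)=645106 f(22,4)=497189 f(22,6)=319748 f(22,8)=170543 f(22,10)=74613 f(22,12)=26334 f(22,14)=7315 f(22,16)=1540 f(22,18)=231 f(22,20)=22 f(22,22)=1
Σ_s f(22,s) = 3633104
P = 3633104/4194304 = 227069/262144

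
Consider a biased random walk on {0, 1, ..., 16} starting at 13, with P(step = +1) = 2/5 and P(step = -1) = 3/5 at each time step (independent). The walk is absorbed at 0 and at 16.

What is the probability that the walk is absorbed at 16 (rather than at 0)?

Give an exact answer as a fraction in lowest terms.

Answer: 12689048/42981185

Derivation:
Biased walk: p = 2/5, q = 3/5, r = q/p = 3/2
Gambler's ruin: P(hit 16 before 0 | start at 13) = (1 - r^a)/(1 - r^N)
r^13 = 1594323/8192; r^16 = 43046721/65536
P = (1 - 1594323/8192) / (1 - 43046721/65536) = -1586131/8192 / -42981185/65536 = 12689048/42981185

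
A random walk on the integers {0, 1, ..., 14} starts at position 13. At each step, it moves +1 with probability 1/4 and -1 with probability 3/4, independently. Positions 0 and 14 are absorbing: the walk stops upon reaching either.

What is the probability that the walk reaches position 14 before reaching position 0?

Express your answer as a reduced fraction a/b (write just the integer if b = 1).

Biased walk: p = 1/4, q = 3/4, r = q/p = 3
Gambler's ruin: P(hit 14 before 0 | start at 13) = (1 - r^a)/(1 - r^N)
r^13 = 1594323; r^14 = 4782969
P = (1 - 1594323) / (1 - 4782969) = -1594322 / -4782968 = 797161/2391484

Answer: 797161/2391484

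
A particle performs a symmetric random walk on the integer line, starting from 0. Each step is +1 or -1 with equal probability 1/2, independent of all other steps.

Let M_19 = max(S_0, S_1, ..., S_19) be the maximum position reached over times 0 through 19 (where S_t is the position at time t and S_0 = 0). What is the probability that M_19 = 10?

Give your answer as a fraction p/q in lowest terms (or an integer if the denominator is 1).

Let M_19 = max(S_0,...,S_19). Use the reflection principle: for j ≥ 1, #{paths with M_19 ≥ j} = #{S_19 ≥ j} + #{S_19 ≥ j+1}.
By reflection, #{M_19 ≥ 10} = #{S_19 ≥ 10} + #{S_19 ≥ 11} = 5036 + 5036 = 10072.
#{M_19 ≥ 11} = #{S_19 ≥ 11} + #{S_19 ≥ 12} = 5036 + 1160 = 6196.
#{M_19 = 10} = 10072 - 6196 = 3876.
P(M_19 = 10) = 3876/524288 = 969/131072

Answer: 969/131072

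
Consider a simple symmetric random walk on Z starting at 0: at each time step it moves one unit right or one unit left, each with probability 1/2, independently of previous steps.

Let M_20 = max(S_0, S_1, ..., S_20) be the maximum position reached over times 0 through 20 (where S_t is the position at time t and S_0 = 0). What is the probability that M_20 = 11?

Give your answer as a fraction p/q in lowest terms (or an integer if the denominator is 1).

Answer: 4845/1048576

Derivation:
Let M_20 = max(S_0,...,S_20). Use the reflection principle: for j ≥ 1, #{paths with M_20 ≥ j} = #{S_20 ≥ j} + #{S_20 ≥ j+1}.
By reflection, #{M_20 ≥ 11} = #{S_20 ≥ 11} + #{S_20 ≥ 12} = 6196 + 6196 = 12392.
#{M_20 ≥ 12} = #{S_20 ≥ 12} + #{S_20 ≥ 13} = 6196 + 1351 = 7547.
#{M_20 = 11} = 12392 - 7547 = 4845.
P(M_20 = 11) = 4845/1048576 = 4845/1048576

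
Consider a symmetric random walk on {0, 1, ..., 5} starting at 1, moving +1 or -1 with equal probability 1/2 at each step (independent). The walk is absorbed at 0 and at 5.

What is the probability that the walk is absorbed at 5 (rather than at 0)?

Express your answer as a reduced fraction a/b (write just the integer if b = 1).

Symmetric walk (p = 1/2): the harmonic-function argument gives P(hit 5 before 0 | start at 1) = a/N.
P = 1/5 = 1/5

Answer: 1/5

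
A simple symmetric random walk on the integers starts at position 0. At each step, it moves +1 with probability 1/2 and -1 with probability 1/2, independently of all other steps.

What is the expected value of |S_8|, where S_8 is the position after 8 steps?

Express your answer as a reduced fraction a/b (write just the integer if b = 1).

Answer: 35/16

Derivation:
S_8 takes values m ≡ 0 (mod 2) with |m| ≤ 8; P(S_8=m) = C(8,(8+m)/2)/2^8.
Total paths: 2^8 = 256
Distribution: P(S=-8)=1/256, P(S=-6)=8/256, P(S=-4)=28/256, P(S=-2)=56/256, P(S=0)=70/256, P(S=2)=56/256, P(S=4)=28/256, P(S=6)=8/256, P(S=8)=1/256
E[|S_8|] = Σ_m |m|·P(S_8=m) = 560/256 = 35/16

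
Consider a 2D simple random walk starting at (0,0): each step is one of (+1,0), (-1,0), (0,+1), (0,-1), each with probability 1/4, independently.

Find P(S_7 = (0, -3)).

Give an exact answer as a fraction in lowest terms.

Let h be the number of horizontal steps (so 7-h are vertical). To end at (0,-3) need (h+0)/2 right-steps and ((7-h)-3)/2 up-steps.
Sum over h with 0 ≤ h ≤ 4, h ≡ 0 (mod 2), 7-h ≡ 1 (mod 2):
h=0: C(7,0)·C(0,0)·C(7,2) = 1·1·21 = 21
h=2: C(7,2)·C(2,1)·C(5,1) = 21·2·5 = 210
h=4: C(7,4)·C(4,2)·C(3,0) = 35·6·1 = 210
Total favorable: 441
Total paths: 4^7 = 16384
P = 441/16384 = 441/16384

Answer: 441/16384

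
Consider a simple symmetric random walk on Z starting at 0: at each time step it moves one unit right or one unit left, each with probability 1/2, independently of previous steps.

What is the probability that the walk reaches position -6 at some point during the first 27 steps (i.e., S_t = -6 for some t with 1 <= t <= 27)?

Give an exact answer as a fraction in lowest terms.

Count via complement. Let g(t,s) = #length-t paths at position s with S_1..S_t all ≠ -6.
g(t,s) = g(t-1,s-1) + g(t-1,s+1) for s ≠ -6; g(t,-6) = 0.
t=0: g(0,0)=1
t=1: g(1,-1)=1 g(1,1)=1
t=2: g(2,-2)=1 g(2,0)=2 g(2,2)=1
t=3: g(3,-3)=1 g(3,-1)=3 g(3,1)=3 g(3,3)=1
t=4: g(4,-4)=1 g(4,-2)=4 g(4,0)=6 g(4,2)=4 g(4,4)=1
t=5: g(5,-5)=1 g(5,-3)=5 g(5,-1)=10 g(5,1)=10 g(5,3)=5 g(5,5)=1
t=6: g(6,-4)=6 g(6,-2)=15 g(6,0)=20 g(6,2)=15 g(6,4)=6 g(6,6)=1
t=7: g(7,-5)=6 g(7,-3)=21 g(7,-1)=35 g(7,1)=35 g(7,3)=21 g(7,5)=7 g(7,7)=1
t=8: g(8,-4)=27 g(8,-2)=56 g(8,0)=70 g(8,2)=56 g(8,4)=28 g(8,6)=8 g(8,8)=1
t=9: g(9,-5)=27 g(9,-3)=83 g(9,-1)=126 g(9,1)=126 g(9,3)=84 g(9,5)=36 g(9,7)=9 g(9,9)=1
t=10: g(10,-4)=110 g(10,-2)=209 g(10,0)=252 g(10,2)=210 g(10,4)=120 g(10,6)=45 g(10,8)=10 g(10,10)=1
t=11: g(11,-5)=110 g(11,-3)=319 g(11,-1)=461 g(11,1)=462 g(11,3)=330 g(11,5)=165 g(11,7)=55 g(11,9)=11 g(11,11)=1
t=12: g(12,-4)=429 g(12,-2)=780 g(12,0)=923 g(12,2)=792 g(12,4)=495 g(12,6)=220 g(12,8)=66 g(12,10)=12 g(12,12)=1
t=13: g(13,-5)=429 g(13,-3)=1209 g(13,-1)=1703 g(13,1)=1715 g(13,3)=1287 g(13,5)=715 g(13,7)=286 g(13,9)=78 g(13,11)=13 g(13,13)=1
t=14: g(14,-4)=1638 g(14,-2)=2912 g(14,0)=3418 g(14,2)=3002 g(14,4)=2002 g(14,6)=1001 g(14,8)=364 g(14,10)=91 g(14,12)=14 g(14,14)=1
t=15: g(15,-5)=1638 g(15,-3)=4550 g(15,-1)=6330 g(15,1)=6420 g(15,3)=5004 g(15,5)=3003 g(15,7)=1365 g(15,9)=455 g(15,11)=105 g(15,13)=15 g(15,15)=1
t=16: g(16,-4)=6188 g(16,-2)=10880 g(16,0)=12750 g(16,2)=11424 g(16,4)=8007 g(16,6)=4368 g(16,8)=1820 g(16,10)=560 g(16,12)=120 g(16,14)=16 g(16,16)=1
t=17: g(17,-5)=6188 g(17,-3)=17068 g(17,-1)=23630 g(17,1)=24174 g(17,3)=19431 g(17,5)=12375 g(17,7)=6188 g(17,9)=2380 g(17,11)=680 g(17,13)=136 g(17,15)=17 g(17,17)=1
t=18: g(18,-4)=23256 g(18,-2)=40698 g(18,0)=47804 g(18,2)=43605 g(18,4)=31806 g(18,6)=18563 g(18,8)=8568 g(18,10)=3060 g(18,12)=816 g(18,14)=153 g(18,16)=18 g(18,18)=1
t=19: g(19,-5)=23256 g(19,-3)=63954 g(19,-1)=88502 g(19,1)=91409 g(19,3)=75411 g(19,5)=50369 g(19,7)=27131 g(19,9)=11628 g(19,11)=3876 g(19,13)=969 g(19,15)=171 g(19,17)=19 g(19,19)=1
t=20: g(20,-4)=87210 g(20,-2)=152456 g(20,0)=179911 g(20,2)=166820 g(20,4)=125780 g(20,6)=77500 g(20,8)=38759 g(20,10)=15504 g(20,12)=4845 g(20,14)=1140 g(20,16)=190 g(20,18)=20 g(20,20)=1
t=21: g(21,-5)=87210 g(21,-3)=239666 g(21,-1)=332367 g(21,1)=346731 g(21,3)=292600 g(21,5)=203280 g(21,7)=116259 g(21,9)=54263 g(21,11)=20349 g(21,13)=5985 g(21,15)=1330 g(21,17)=210 g(21,19)=21 g(21,21)=1
t=22: g(22,-4)=326876 g(22,-2)=572033 g(22,0)=679098 g(22,2)=639331 g(22,4)=495880 g(22,6)=319539 g(22,8)=170522 g(22,10)=74612 g(22,12)=26334 g(22,14)=7315 g(22,16)=1540 g(22,18)=231 g(22,20)=22 g(22,22)=1
t=23: g(23,-5)=326876 g(23,-3)=898909 g(23,-1)=1251131 g(23,1)=1318429 g(23,3)=1135211 g(23,5)=815419 g(23,7)=490061 g(23,9)=245134 g(23,11)=100946 g(23,13)=33649 g(23,15)=8855 g(23,17)=1771 g(23,19)=253 g(23,21)=23 g(23,23)=1
t=24: g(24,-4)=1225785 g(24,-2)=2150040 g(24,0)=2569560 g(24,2)=2453640 g(24,4)=1950630 g(24,6)=1305480 g(24,8)=735195 g(24,10)=346080 g(24,12)=134595 g(24,14)=42504 g(24,16)=10626 g(24,18)=2024 g(24,20)=276 g(24,22)=24 g(24,24)=1
t=25: g(25,-5)=1225785 g(25,-3)=3375825 g(25,-1)=4719600 g(25,1)=5023200 g(25,3)=4404270 g(25,5)=3256110 g(25,7)=2040675 g(25,9)=1081275 g(25,11)=480675 g(25,13)=177099 g(25,15)=53130 g(25,17)=12650 g(25,19)=2300 g(25,21)=300 g(25,23)=25 g(25,25)=1
t=26: g(26,-4)=4601610 g(26,-2)=8095425 g(26,0)=9742800 g(26,2)=9427470 g(26,4)=7660380 g(26,6)=5296785 g(26,8)=3121950 g(26,10)=1561950 g(26,12)=657774 g(26,14)=230229 g(26,16)=65780 g(26,18)=14950 g(26,20)=2600 g(26,22)=325 g(26,24)=26 g(26,26)=1
t=27: g(27,-5)=4601610 g(27,-3)=12697035 g(27,-1)=17838225 g(27,1)=19170270 g(27,3)=17087850 g(27,5)=12957165 g(27,7)=8418735 g(27,9)=4683900 g(27,11)=2219724 g(27,13)=888003 g(27,15)=296009 g(27,17)=80730 g(27,19)=17550 g(27,21)=2925 g(27,23)=351 g(27,25)=27 g(27,27)=1
Paths never hitting -6: Σ_s g(27,s) = 100960110
Paths hitting -6: 2^27 - 100960110 = 33257618
P = 33257618/134217728 = 16628809/67108864

Answer: 16628809/67108864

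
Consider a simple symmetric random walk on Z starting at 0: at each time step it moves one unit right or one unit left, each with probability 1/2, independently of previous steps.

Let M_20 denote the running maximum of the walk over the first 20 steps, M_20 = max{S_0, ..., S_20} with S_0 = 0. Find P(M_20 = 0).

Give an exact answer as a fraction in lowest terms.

Let M_20 = max(S_0,...,S_20). Use the reflection principle: for j ≥ 1, #{paths with M_20 ≥ j} = #{S_20 ≥ j} + #{S_20 ≥ j+1}.
P(M_20 ≥ 0) = 1 since S_0 = 0, so #{M_20 ≥ 0} = 1048576.
#{M_20 ≥ 1} = #{S_20 ≥ 1} + #{S_20 ≥ 2} = 431910 + 431910 = 863820.
#{M_20 = 0} = 1048576 - 863820 = 184756.
P(M_20 = 0) = 184756/1048576 = 46189/262144

Answer: 46189/262144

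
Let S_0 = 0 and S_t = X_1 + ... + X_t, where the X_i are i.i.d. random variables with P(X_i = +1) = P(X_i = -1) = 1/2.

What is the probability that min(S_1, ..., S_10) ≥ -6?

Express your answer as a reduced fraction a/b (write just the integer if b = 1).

Let f(t,s) = #length-t paths at position s with S_1..S_t all ≥ -6.
f(t,s) = f(t-1,s-1) + f(t-1,s+1) for s ≥ -6; f(t,s) = 0 for s < -6.
t=0: f(0,0)=1
t=1: f(1,-1)=1 f(1,1)=1
t=2: f(2,-2)=1 f(2,0)=2 f(2,2)=1
t=3: f(3,-3)=1 f(3,-1)=3 f(3,1)=3 f(3,3)=1
t=4: f(4,-4)=1 f(4,-2)=4 f(4,0)=6 f(4,2)=4 f(4,4)=1
t=5: f(5,-5)=1 f(5,-3)=5 f(5,-1)=10 f(5,1)=10 f(5,3)=5 f(5,5)=1
t=6: f(6,-6)=1 f(6,-4)=6 f(6,-2)=15 f(6,0)=20 f(6,2)=15 f(6,4)=6 f(6,6)=1
t=7: f(7,-5)=7 f(7,-3)=21 f(7,-1)=35 f(7,1)=35 f(7,3)=21 f(7,5)=7 f(7,7)=1
t=8: f(8,-6)=7 f(8,-4)=28 f(8,-2)=56 f(8,0)=70 f(8,2)=56 f(8,4)=28 f(8,6)=8 f(8,8)=1
t=9: f(9,-5)=35 f(9,-3)=84 f(9,-1)=126 f(9,1)=126 f(9,3)=84 f(9,5)=36 f(9,7)=9 f(9,9)=1
t=10: f(10,-6)=35 f(10,-4)=119 f(10,-2)=210 f(10,0)=252 f(10,2)=210 f(10,4)=120 f(10,6)=45 f(10,8)=10 f(10,10)=1
Σ_s f(10,s) = 1002
P = 1002/1024 = 501/512

Answer: 501/512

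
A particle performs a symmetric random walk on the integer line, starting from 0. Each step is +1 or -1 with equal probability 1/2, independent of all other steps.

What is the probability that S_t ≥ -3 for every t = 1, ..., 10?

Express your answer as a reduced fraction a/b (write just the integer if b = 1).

Answer: 99/128

Derivation:
Let f(t,s) = #length-t paths at position s with S_1..S_t all ≥ -3.
f(t,s) = f(t-1,s-1) + f(t-1,s+1) for s ≥ -3; f(t,s) = 0 for s < -3.
t=0: f(0,0)=1
t=1: f(1,-1)=1 f(1,1)=1
t=2: f(2,-2)=1 f(2,0)=2 f(2,2)=1
t=3: f(3,-3)=1 f(3,-1)=3 f(3,1)=3 f(3,3)=1
t=4: f(4,-2)=4 f(4,0)=6 f(4,2)=4 f(4,4)=1
t=5: f(5,-3)=4 f(5,-1)=10 f(5,1)=10 f(5,3)=5 f(5,5)=1
t=6: f(6,-2)=14 f(6,0)=20 f(6,2)=15 f(6,4)=6 f(6,6)=1
t=7: f(7,-3)=14 f(7,-1)=34 f(7,1)=35 f(7,3)=21 f(7,5)=7 f(7,7)=1
t=8: f(8,-2)=48 f(8,0)=69 f(8,2)=56 f(8,4)=28 f(8,6)=8 f(8,8)=1
t=9: f(9,-3)=48 f(9,-1)=117 f(9,1)=125 f(9,3)=84 f(9,5)=36 f(9,7)=9 f(9,9)=1
t=10: f(10,-2)=165 f(10,0)=242 f(10,2)=209 f(10,4)=120 f(10,6)=45 f(10,8)=10 f(10,10)=1
Σ_s f(10,s) = 792
P = 792/1024 = 99/128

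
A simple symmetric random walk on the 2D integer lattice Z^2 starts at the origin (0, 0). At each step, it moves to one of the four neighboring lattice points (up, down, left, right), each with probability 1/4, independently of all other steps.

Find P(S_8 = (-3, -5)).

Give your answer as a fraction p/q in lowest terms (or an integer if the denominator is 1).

Let h be the number of horizontal steps (so 8-h are vertical). To end at (-3,-5) need (h-3)/2 right-steps and ((8-h)-5)/2 up-steps.
Sum over h with 3 ≤ h ≤ 3, h ≡ 1 (mod 2), 8-h ≡ 1 (mod 2):
h=3: C(8,3)·C(3,0)·C(5,0) = 56·1·1 = 56
Total favorable: 56
Total paths: 4^8 = 65536
P = 56/65536 = 7/8192

Answer: 7/8192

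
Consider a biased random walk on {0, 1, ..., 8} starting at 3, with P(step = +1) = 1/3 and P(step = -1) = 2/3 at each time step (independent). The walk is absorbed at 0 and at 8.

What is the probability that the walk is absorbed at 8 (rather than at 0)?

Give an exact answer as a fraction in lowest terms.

Biased walk: p = 1/3, q = 2/3, r = q/p = 2
Gambler's ruin: P(hit 8 before 0 | start at 3) = (1 - r^a)/(1 - r^N)
r^3 = 8; r^8 = 256
P = (1 - 8) / (1 - 256) = -7 / -255 = 7/255

Answer: 7/255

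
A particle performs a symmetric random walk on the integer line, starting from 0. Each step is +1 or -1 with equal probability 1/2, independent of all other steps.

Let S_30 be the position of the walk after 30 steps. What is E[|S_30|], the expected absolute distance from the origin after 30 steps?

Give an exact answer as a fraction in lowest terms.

Answer: 145422675/33554432

Derivation:
S_30 takes values m ≡ 0 (mod 2) with |m| ≤ 30; P(S_30=m) = C(30,(30+m)/2)/2^30.
Total paths: 2^30 = 1073741824
Distribution: P(S=-30)=1/1073741824, P(S=-28)=30/1073741824, P(S=-26)=435/1073741824, P(S=-24)=4060/1073741824, P(S=-22)=27405/1073741824, P(S=-20)=142506/1073741824, P(S=-18)=593775/1073741824, P(S=-16)=2035800/1073741824, P(S=-14)=5852925/1073741824, P(S=-12)=14307150/1073741824, P(S=-10)=30045015/1073741824, P(S=-8)=54627300/1073741824, P(S=-6)=86493225/1073741824, P(S=-4)=119759850/1073741824, P(S=-2)=145422675/1073741824, P(S=0)=155117520/1073741824, P(S=2)=145422675/1073741824, P(S=4)=119759850/1073741824, P(S=6)=86493225/1073741824, P(S=8)=54627300/1073741824, P(S=10)=30045015/1073741824, P(S=12)=14307150/1073741824, P(S=14)=5852925/1073741824, P(S=16)=2035800/1073741824, P(S=18)=593775/1073741824, P(S=20)=142506/1073741824, P(S=22)=27405/1073741824, P(S=24)=4060/1073741824, P(S=26)=435/1073741824, P(S=28)=30/1073741824, P(S=30)=1/1073741824
E[|S_30|] = Σ_m |m|·P(S_30=m) = 4653525600/1073741824 = 145422675/33554432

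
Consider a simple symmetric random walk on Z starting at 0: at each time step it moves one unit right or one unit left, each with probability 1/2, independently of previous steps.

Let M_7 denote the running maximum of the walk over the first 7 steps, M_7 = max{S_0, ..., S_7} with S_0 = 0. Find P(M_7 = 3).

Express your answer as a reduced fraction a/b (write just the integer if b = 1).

Let M_7 = max(S_0,...,S_7). Use the reflection principle: for j ≥ 1, #{paths with M_7 ≥ j} = #{S_7 ≥ j} + #{S_7 ≥ j+1}.
By reflection, #{M_7 ≥ 3} = #{S_7 ≥ 3} + #{S_7 ≥ 4} = 29 + 8 = 37.
#{M_7 ≥ 4} = #{S_7 ≥ 4} + #{S_7 ≥ 5} = 8 + 8 = 16.
#{M_7 = 3} = 37 - 16 = 21.
P(M_7 = 3) = 21/128 = 21/128

Answer: 21/128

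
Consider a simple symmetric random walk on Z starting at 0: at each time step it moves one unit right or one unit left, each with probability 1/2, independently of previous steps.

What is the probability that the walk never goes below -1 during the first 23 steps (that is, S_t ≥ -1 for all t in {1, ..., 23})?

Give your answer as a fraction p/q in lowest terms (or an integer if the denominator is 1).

Answer: 676039/2097152

Derivation:
Let f(t,s) = #length-t paths at position s with S_1..S_t all ≥ -1.
f(t,s) = f(t-1,s-1) + f(t-1,s+1) for s ≥ -1; f(t,s) = 0 for s < -1.
t=0: f(0,0)=1
t=1: f(1,-1)=1 f(1,1)=1
t=2: f(2,0)=2 f(2,2)=1
t=3: f(3,-1)=2 f(3,1)=3 f(3,3)=1
t=4: f(4,0)=5 f(4,2)=4 f(4,4)=1
t=5: f(5,-1)=5 f(5,1)=9 f(5,3)=5 f(5,5)=1
t=6: f(6,0)=14 f(6,2)=14 f(6,4)=6 f(6,6)=1
t=7: f(7,-1)=14 f(7,1)=28 f(7,3)=20 f(7,5)=7 f(7,7)=1
t=8: f(8,0)=42 f(8,2)=48 f(8,4)=27 f(8,6)=8 f(8,8)=1
t=9: f(9,-1)=42 f(9,1)=90 f(9,3)=75 f(9,5)=35 f(9,7)=9 f(9,9)=1
t=10: f(10,0)=132 f(10,2)=165 f(10,4)=110 f(10,6)=44 f(10,8)=10 f(10,10)=1
t=11: f(11,-1)=132 f(11,1)=297 f(11,3)=275 f(11,5)=154 f(11,7)=54 f(11,9)=11 f(11,11)=1
t=12: f(12,0)=429 f(12,2)=572 f(12,4)=429 f(12,6)=208 f(12,8)=65 f(12,10)=12 f(12,12)=1
t=13: f(13,-1)=429 f(13,1)=1001 f(13,3)=1001 f(13,5)=637 f(13,7)=273 f(13,9)=77 f(13,11)=13 f(13,13)=1
t=14: f(14,0)=1430 f(14,2)=2002 f(14,4)=1638 f(14,6)=910 f(14,8)=350 f(14,10)=90 f(14,12)=14 f(14,14)=1
t=15: f(15,-1)=1430 f(15,1)=3432 f(15,3)=3640 f(15,5)=2548 f(15,7)=1260 f(15,9)=440 f(15,11)=104 f(15,13)=15 f(15,15)=1
t=16: f(16,0)=4862 f(16,2)=7072 f(16,4)=6188 f(16,6)=3808 f(16,8)=1700 f(16,10)=544 f(16,12)=119 f(16,14)=16 f(16,16)=1
t=17: f(17,-1)=4862 f(17,1)=11934 f(17,3)=13260 f(17,5)=9996 f(17,7)=5508 f(17,9)=2244 f(17,11)=663 f(17,13)=135 f(17,15)=17 f(17,17)=1
t=18: f(18,0)=16796 f(18,2)=25194 f(18,4)=23256 f(18,6)=15504 f(18,8)=7752 f(18,10)=2907 f(18,12)=798 f(18,14)=152 f(18,16)=18 f(18,18)=1
t=19: f(19,-1)=16796 f(19,1)=41990 f(19,3)=48450 f(19,5)=38760 f(19,7)=23256 f(19,9)=10659 f(19,11)=3705 f(19,13)=950 f(19,15)=170 f(19,17)=19 f(19,19)=1
t=20: f(20,0)=58786 f(20,2)=90440 f(20,4)=87210 f(20,6)=62016 f(20,8)=33915 f(20,10)=14364 f(20,12)=4655 f(20,14)=1120 f(20,16)=189 f(20,18)=20 f(20,20)=1
t=21: f(21,-1)=58786 f(21,1)=149226 f(21,3)=177650 f(21,5)=149226 f(21,7)=95931 f(21,9)=48279 f(21,11)=19019 f(21,13)=5775 f(21,15)=1309 f(21,17)=209 f(21,19)=21 f(21,21)=1
t=22: f(22,0)=208012 f(22,2)=326876 f(22,4)=326876 f(22,6)=245157 f(22,8)=144210 f(22,10)=67298 f(22,12)=24794 f(22,14)=7084 f(22,16)=1518 f(22,18)=230 f(22,20)=22 f(22,22)=1
t=23: f(23,-1)=208012 f(23,1)=534888 f(23,3)=653752 f(23,5)=572033 f(23,7)=389367 f(23,9)=211508 f(23,11)=92092 f(23,13)=31878 f(23,15)=8602 f(23,17)=1748 f(23,19)=252 f(23,21)=23 f(23,23)=1
Σ_s f(23,s) = 2704156
P = 2704156/8388608 = 676039/2097152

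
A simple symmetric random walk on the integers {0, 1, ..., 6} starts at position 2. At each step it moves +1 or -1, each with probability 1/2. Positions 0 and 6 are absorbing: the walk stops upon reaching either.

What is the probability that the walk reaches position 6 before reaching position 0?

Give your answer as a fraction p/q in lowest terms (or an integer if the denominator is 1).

Symmetric walk (p = 1/2): the harmonic-function argument gives P(hit 6 before 0 | start at 2) = a/N.
P = 2/6 = 1/3

Answer: 1/3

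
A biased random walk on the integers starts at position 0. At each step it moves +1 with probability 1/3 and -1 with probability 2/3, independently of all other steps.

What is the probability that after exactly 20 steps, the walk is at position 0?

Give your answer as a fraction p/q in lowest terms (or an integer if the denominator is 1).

Answer: 189190144/3486784401

Derivation:
To be at 0 after 20 steps: need exactly 10 steps of +1 and 10 of -1.
Number of such sequences: C(20,10) = 184756
Each has probability (1/3)^10 · (2/3)^10 = 1024/3486784401
P = 184756 · 1024/3486784401 = 189190144/3486784401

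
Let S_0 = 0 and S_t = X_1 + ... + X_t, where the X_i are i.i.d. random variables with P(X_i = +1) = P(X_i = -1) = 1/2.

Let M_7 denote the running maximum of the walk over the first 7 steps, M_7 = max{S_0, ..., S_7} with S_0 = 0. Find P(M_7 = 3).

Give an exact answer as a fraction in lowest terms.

Let M_7 = max(S_0,...,S_7). Use the reflection principle: for j ≥ 1, #{paths with M_7 ≥ j} = #{S_7 ≥ j} + #{S_7 ≥ j+1}.
By reflection, #{M_7 ≥ 3} = #{S_7 ≥ 3} + #{S_7 ≥ 4} = 29 + 8 = 37.
#{M_7 ≥ 4} = #{S_7 ≥ 4} + #{S_7 ≥ 5} = 8 + 8 = 16.
#{M_7 = 3} = 37 - 16 = 21.
P(M_7 = 3) = 21/128 = 21/128

Answer: 21/128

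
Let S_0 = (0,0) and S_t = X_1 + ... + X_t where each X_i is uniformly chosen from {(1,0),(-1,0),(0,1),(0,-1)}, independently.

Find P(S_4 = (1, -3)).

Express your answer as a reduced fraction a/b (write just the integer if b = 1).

Let h be the number of horizontal steps (so 4-h are vertical). To end at (1,-3) need (h+1)/2 right-steps and ((4-h)-3)/2 up-steps.
Sum over h with 1 ≤ h ≤ 1, h ≡ 1 (mod 2), 4-h ≡ 1 (mod 2):
h=1: C(4,1)·C(1,1)·C(3,0) = 4·1·1 = 4
Total favorable: 4
Total paths: 4^4 = 256
P = 4/256 = 1/64

Answer: 1/64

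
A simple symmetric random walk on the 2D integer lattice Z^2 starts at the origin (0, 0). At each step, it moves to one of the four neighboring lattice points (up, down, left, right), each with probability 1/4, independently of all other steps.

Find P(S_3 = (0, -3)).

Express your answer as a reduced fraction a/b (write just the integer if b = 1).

Let h be the number of horizontal steps (so 3-h are vertical). To end at (0,-3) need (h+0)/2 right-steps and ((3-h)-3)/2 up-steps.
Sum over h with 0 ≤ h ≤ 0, h ≡ 0 (mod 2), 3-h ≡ 1 (mod 2):
h=0: C(3,0)·C(0,0)·C(3,0) = 1·1·1 = 1
Total favorable: 1
Total paths: 4^3 = 64
P = 1/64 = 1/64

Answer: 1/64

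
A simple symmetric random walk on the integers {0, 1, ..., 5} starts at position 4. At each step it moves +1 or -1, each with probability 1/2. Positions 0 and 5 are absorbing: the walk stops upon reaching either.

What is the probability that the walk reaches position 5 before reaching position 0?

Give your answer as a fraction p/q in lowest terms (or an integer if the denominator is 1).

Answer: 4/5

Derivation:
Symmetric walk (p = 1/2): the harmonic-function argument gives P(hit 5 before 0 | start at 4) = a/N.
P = 4/5 = 4/5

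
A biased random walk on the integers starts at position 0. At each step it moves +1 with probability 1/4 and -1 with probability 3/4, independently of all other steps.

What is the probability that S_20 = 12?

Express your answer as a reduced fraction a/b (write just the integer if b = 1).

To reach position 12 after 20 steps: need 16 steps of +1 and 4 steps of -1.
Number of such sequences: C(20,16) = 4845
Each has probability (1/4)^16 · (3/4)^4 = 81/1099511627776
P = 4845 · 81/1099511627776 = 392445/1099511627776

Answer: 392445/1099511627776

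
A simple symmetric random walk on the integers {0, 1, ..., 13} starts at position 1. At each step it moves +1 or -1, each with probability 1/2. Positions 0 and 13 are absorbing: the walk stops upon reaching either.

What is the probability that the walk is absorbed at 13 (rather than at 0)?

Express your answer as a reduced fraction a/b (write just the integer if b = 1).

Symmetric walk (p = 1/2): the harmonic-function argument gives P(hit 13 before 0 | start at 1) = a/N.
P = 1/13 = 1/13

Answer: 1/13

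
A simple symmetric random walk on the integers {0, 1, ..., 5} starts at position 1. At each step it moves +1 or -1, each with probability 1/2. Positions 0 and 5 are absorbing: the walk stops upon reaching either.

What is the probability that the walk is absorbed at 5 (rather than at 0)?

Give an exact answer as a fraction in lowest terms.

Symmetric walk (p = 1/2): the harmonic-function argument gives P(hit 5 before 0 | start at 1) = a/N.
P = 1/5 = 1/5

Answer: 1/5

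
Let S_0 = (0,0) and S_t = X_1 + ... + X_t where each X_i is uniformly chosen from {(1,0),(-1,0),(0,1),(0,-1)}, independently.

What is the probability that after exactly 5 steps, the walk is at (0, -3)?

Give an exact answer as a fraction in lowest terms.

Answer: 25/1024

Derivation:
Let h be the number of horizontal steps (so 5-h are vertical). To end at (0,-3) need (h+0)/2 right-steps and ((5-h)-3)/2 up-steps.
Sum over h with 0 ≤ h ≤ 2, h ≡ 0 (mod 2), 5-h ≡ 1 (mod 2):
h=0: C(5,0)·C(0,0)·C(5,1) = 1·1·5 = 5
h=2: C(5,2)·C(2,1)·C(3,0) = 10·2·1 = 20
Total favorable: 25
Total paths: 4^5 = 1024
P = 25/1024 = 25/1024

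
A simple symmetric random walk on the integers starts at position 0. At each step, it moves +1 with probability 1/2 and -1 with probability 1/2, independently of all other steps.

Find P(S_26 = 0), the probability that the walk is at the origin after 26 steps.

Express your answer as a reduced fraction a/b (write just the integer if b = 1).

Answer: 1300075/8388608

Derivation:
To return to 0 after 26 steps: need exactly 13 steps of +1 and 13 of -1.
Favorable paths: C(26,13) = 10400600
Total paths: 2^26 = 67108864
P = 10400600/67108864 = 1300075/8388608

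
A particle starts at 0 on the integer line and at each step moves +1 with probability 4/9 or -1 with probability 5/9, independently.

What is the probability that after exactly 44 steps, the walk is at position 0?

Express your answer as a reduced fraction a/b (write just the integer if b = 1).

To be at 0 after 44 steps: need exactly 22 steps of +1 and 22 of -1.
Number of such sequences: C(44,22) = 2104098963720
Each has probability (4/9)^22 · (5/9)^22 = 41943040000000000000000000000/969773729787523602876821942164080815560161
P = 2104098963720 · 41943040000000000000000000000/969773729787523602876821942164080815560161 = 29417435666422169600000000000000000000000/323257909929174534292273980721360271853387

Answer: 29417435666422169600000000000000000000000/323257909929174534292273980721360271853387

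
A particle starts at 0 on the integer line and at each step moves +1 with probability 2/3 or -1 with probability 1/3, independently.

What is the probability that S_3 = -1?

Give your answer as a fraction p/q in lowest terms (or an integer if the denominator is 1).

To reach position -1 after 3 steps: need 1 step of +1 and 2 steps of -1.
Number of such sequences: C(3,1) = 3
Each has probability (2/3)^1 · (1/3)^2 = 2/27
P = 3 · 2/27 = 2/9

Answer: 2/9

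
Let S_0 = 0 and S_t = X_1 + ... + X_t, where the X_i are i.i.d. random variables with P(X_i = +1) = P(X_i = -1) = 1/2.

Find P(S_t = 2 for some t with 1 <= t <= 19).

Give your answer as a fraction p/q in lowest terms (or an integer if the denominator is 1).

Answer: 84883/131072

Derivation:
Count via complement. Let g(t,s) = #length-t paths at position s with S_1..S_t all ≠ 2.
g(t,s) = g(t-1,s-1) + g(t-1,s+1) for s ≠ 2; g(t,2) = 0.
t=0: g(0,0)=1
t=1: g(1,-1)=1 g(1,1)=1
t=2: g(2,-2)=1 g(2,0)=2
t=3: g(3,-3)=1 g(3,-1)=3 g(3,1)=2
t=4: g(4,-4)=1 g(4,-2)=4 g(4,0)=5
t=5: g(5,-5)=1 g(5,-3)=5 g(5,-1)=9 g(5,1)=5
t=6: g(6,-6)=1 g(6,-4)=6 g(6,-2)=14 g(6,0)=14
t=7: g(7,-7)=1 g(7,-5)=7 g(7,-3)=20 g(7,-1)=28 g(7,1)=14
t=8: g(8,-8)=1 g(8,-6)=8 g(8,-4)=27 g(8,-2)=48 g(8,0)=42
t=9: g(9,-9)=1 g(9,-7)=9 g(9,-5)=35 g(9,-3)=75 g(9,-1)=90 g(9,1)=42
t=10: g(10,-10)=1 g(10,-8)=10 g(10,-6)=44 g(10,-4)=110 g(10,-2)=165 g(10,0)=132
t=11: g(11,-11)=1 g(11,-9)=11 g(11,-7)=54 g(11,-5)=154 g(11,-3)=275 g(11,-1)=297 g(11,1)=132
t=12: g(12,-12)=1 g(12,-10)=12 g(12,-8)=65 g(12,-6)=208 g(12,-4)=429 g(12,-2)=572 g(12,0)=429
t=13: g(13,-13)=1 g(13,-11)=13 g(13,-9)=77 g(13,-7)=273 g(13,-5)=637 g(13,-3)=1001 g(13,-1)=1001 g(13,1)=429
t=14: g(14,-14)=1 g(14,-12)=14 g(14,-10)=90 g(14,-8)=350 g(14,-6)=910 g(14,-4)=1638 g(14,-2)=2002 g(14,0)=1430
t=15: g(15,-15)=1 g(15,-13)=15 g(15,-11)=104 g(15,-9)=440 g(15,-7)=1260 g(15,-5)=2548 g(15,-3)=3640 g(15,-1)=3432 g(15,1)=1430
t=16: g(16,-16)=1 g(16,-14)=16 g(16,-12)=119 g(16,-10)=544 g(16,-8)=1700 g(16,-6)=3808 g(16,-4)=6188 g(16,-2)=7072 g(16,0)=4862
t=17: g(17,-17)=1 g(17,-15)=17 g(17,-13)=135 g(17,-11)=663 g(17,-9)=2244 g(17,-7)=5508 g(17,-5)=9996 g(17,-3)=13260 g(17,-1)=11934 g(17,1)=4862
t=18: g(18,-18)=1 g(18,-16)=18 g(18,-14)=152 g(18,-12)=798 g(18,-10)=2907 g(18,-8)=7752 g(18,-6)=15504 g(18,-4)=23256 g(18,-2)=25194 g(18,0)=16796
t=19: g(19,-19)=1 g(19,-17)=19 g(19,-15)=170 g(19,-13)=950 g(19,-11)=3705 g(19,-9)=10659 g(19,-7)=23256 g(19,-5)=38760 g(19,-3)=48450 g(19,-1)=41990 g(19,1)=16796
Paths never hitting 2: Σ_s g(19,s) = 184756
Paths hitting 2: 2^19 - 184756 = 339532
P = 339532/524288 = 84883/131072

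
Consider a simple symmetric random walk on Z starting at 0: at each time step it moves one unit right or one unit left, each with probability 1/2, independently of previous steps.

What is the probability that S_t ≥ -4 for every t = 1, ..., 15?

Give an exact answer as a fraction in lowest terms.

Answer: 25883/32768

Derivation:
Let f(t,s) = #length-t paths at position s with S_1..S_t all ≥ -4.
f(t,s) = f(t-1,s-1) + f(t-1,s+1) for s ≥ -4; f(t,s) = 0 for s < -4.
t=0: f(0,0)=1
t=1: f(1,-1)=1 f(1,1)=1
t=2: f(2,-2)=1 f(2,0)=2 f(2,2)=1
t=3: f(3,-3)=1 f(3,-1)=3 f(3,1)=3 f(3,3)=1
t=4: f(4,-4)=1 f(4,-2)=4 f(4,0)=6 f(4,2)=4 f(4,4)=1
t=5: f(5,-3)=5 f(5,-1)=10 f(5,1)=10 f(5,3)=5 f(5,5)=1
t=6: f(6,-4)=5 f(6,-2)=15 f(6,0)=20 f(6,2)=15 f(6,4)=6 f(6,6)=1
t=7: f(7,-3)=20 f(7,-1)=35 f(7,1)=35 f(7,3)=21 f(7,5)=7 f(7,7)=1
t=8: f(8,-4)=20 f(8,-2)=55 f(8,0)=70 f(8,2)=56 f(8,4)=28 f(8,6)=8 f(8,8)=1
t=9: f(9,-3)=75 f(9,-1)=125 f(9,1)=126 f(9,3)=84 f(9,5)=36 f(9,7)=9 f(9,9)=1
t=10: f(10,-4)=75 f(10,-2)=200 f(10,0)=251 f(10,2)=210 f(10,4)=120 f(10,6)=45 f(10,8)=10 f(10,10)=1
t=11: f(11,-3)=275 f(11,-1)=451 f(11,1)=461 f(11,3)=330 f(11,5)=165 f(11,7)=55 f(11,9)=11 f(11,11)=1
t=12: f(12,-4)=275 f(12,-2)=726 f(12,0)=912 f(12,2)=791 f(12,4)=495 f(12,6)=220 f(12,8)=66 f(12,10)=12 f(12,12)=1
t=13: f(13,-3)=1001 f(13,-1)=1638 f(13,1)=1703 f(13,3)=1286 f(13,5)=715 f(13,7)=286 f(13,9)=78 f(13,11)=13 f(13,13)=1
t=14: f(14,-4)=1001 f(14,-2)=2639 f(14,0)=3341 f(14,2)=2989 f(14,4)=2001 f(14,6)=1001 f(14,8)=364 f(14,10)=91 f(14,12)=14 f(14,14)=1
t=15: f(15,-3)=3640 f(15,-1)=5980 f(15,1)=6330 f(15,3)=4990 f(15,5)=3002 f(15,7)=1365 f(15,9)=455 f(15,11)=105 f(15,13)=15 f(15,15)=1
Σ_s f(15,s) = 25883
P = 25883/32768 = 25883/32768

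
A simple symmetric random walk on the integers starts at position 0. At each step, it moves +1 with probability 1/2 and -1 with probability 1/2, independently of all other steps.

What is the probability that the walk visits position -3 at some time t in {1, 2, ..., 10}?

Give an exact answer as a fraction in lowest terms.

Answer: 11/32

Derivation:
Count via complement. Let g(t,s) = #length-t paths at position s with S_1..S_t all ≠ -3.
g(t,s) = g(t-1,s-1) + g(t-1,s+1) for s ≠ -3; g(t,-3) = 0.
t=0: g(0,0)=1
t=1: g(1,-1)=1 g(1,1)=1
t=2: g(2,-2)=1 g(2,0)=2 g(2,2)=1
t=3: g(3,-1)=3 g(3,1)=3 g(3,3)=1
t=4: g(4,-2)=3 g(4,0)=6 g(4,2)=4 g(4,4)=1
t=5: g(5,-1)=9 g(5,1)=10 g(5,3)=5 g(5,5)=1
t=6: g(6,-2)=9 g(6,0)=19 g(6,2)=15 g(6,4)=6 g(6,6)=1
t=7: g(7,-1)=28 g(7,1)=34 g(7,3)=21 g(7,5)=7 g(7,7)=1
t=8: g(8,-2)=28 g(8,0)=62 g(8,2)=55 g(8,4)=28 g(8,6)=8 g(8,8)=1
t=9: g(9,-1)=90 g(9,1)=117 g(9,3)=83 g(9,5)=36 g(9,7)=9 g(9,9)=1
t=10: g(10,-2)=90 g(10,0)=207 g(10,2)=200 g(10,4)=119 g(10,6)=45 g(10,8)=10 g(10,10)=1
Paths never hitting -3: Σ_s g(10,s) = 672
Paths hitting -3: 2^10 - 672 = 352
P = 352/1024 = 11/32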